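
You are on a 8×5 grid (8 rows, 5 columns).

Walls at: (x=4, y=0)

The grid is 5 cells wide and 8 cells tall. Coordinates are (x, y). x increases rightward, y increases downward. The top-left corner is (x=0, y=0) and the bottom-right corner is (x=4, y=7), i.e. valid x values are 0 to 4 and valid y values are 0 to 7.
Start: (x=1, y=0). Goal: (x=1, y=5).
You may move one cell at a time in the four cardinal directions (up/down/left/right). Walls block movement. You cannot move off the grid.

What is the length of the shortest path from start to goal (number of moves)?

BFS from (x=1, y=0) until reaching (x=1, y=5):
  Distance 0: (x=1, y=0)
  Distance 1: (x=0, y=0), (x=2, y=0), (x=1, y=1)
  Distance 2: (x=3, y=0), (x=0, y=1), (x=2, y=1), (x=1, y=2)
  Distance 3: (x=3, y=1), (x=0, y=2), (x=2, y=2), (x=1, y=3)
  Distance 4: (x=4, y=1), (x=3, y=2), (x=0, y=3), (x=2, y=3), (x=1, y=4)
  Distance 5: (x=4, y=2), (x=3, y=3), (x=0, y=4), (x=2, y=4), (x=1, y=5)  <- goal reached here
One shortest path (5 moves): (x=1, y=0) -> (x=1, y=1) -> (x=1, y=2) -> (x=1, y=3) -> (x=1, y=4) -> (x=1, y=5)

Answer: Shortest path length: 5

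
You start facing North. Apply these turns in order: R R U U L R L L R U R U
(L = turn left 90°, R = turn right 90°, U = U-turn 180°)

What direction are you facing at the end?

Start: North
  R (right (90° clockwise)) -> East
  R (right (90° clockwise)) -> South
  U (U-turn (180°)) -> North
  U (U-turn (180°)) -> South
  L (left (90° counter-clockwise)) -> East
  R (right (90° clockwise)) -> South
  L (left (90° counter-clockwise)) -> East
  L (left (90° counter-clockwise)) -> North
  R (right (90° clockwise)) -> East
  U (U-turn (180°)) -> West
  R (right (90° clockwise)) -> North
  U (U-turn (180°)) -> South
Final: South

Answer: Final heading: South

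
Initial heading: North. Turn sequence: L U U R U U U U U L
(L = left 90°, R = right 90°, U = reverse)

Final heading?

Start: North
  L (left (90° counter-clockwise)) -> West
  U (U-turn (180°)) -> East
  U (U-turn (180°)) -> West
  R (right (90° clockwise)) -> North
  U (U-turn (180°)) -> South
  U (U-turn (180°)) -> North
  U (U-turn (180°)) -> South
  U (U-turn (180°)) -> North
  U (U-turn (180°)) -> South
  L (left (90° counter-clockwise)) -> East
Final: East

Answer: Final heading: East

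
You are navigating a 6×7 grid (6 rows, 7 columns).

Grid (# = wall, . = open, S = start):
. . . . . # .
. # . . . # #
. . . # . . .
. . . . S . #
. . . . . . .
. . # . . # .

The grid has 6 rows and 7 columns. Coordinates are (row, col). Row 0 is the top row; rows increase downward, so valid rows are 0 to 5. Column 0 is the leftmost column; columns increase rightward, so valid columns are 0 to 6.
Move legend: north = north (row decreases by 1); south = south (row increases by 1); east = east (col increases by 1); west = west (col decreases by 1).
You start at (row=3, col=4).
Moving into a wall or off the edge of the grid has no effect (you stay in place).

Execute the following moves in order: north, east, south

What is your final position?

Start: (row=3, col=4)
  north (north): (row=3, col=4) -> (row=2, col=4)
  east (east): (row=2, col=4) -> (row=2, col=5)
  south (south): (row=2, col=5) -> (row=3, col=5)
Final: (row=3, col=5)

Answer: Final position: (row=3, col=5)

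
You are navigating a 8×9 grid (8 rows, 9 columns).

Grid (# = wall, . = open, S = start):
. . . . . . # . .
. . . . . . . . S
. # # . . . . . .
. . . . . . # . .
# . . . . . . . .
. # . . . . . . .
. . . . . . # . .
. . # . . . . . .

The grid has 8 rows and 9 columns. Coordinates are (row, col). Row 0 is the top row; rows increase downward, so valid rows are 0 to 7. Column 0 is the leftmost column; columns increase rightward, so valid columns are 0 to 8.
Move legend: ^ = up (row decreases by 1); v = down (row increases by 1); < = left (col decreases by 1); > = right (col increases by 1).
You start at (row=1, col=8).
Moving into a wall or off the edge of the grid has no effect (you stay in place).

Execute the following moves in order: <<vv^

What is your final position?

Start: (row=1, col=8)
  < (left): (row=1, col=8) -> (row=1, col=7)
  < (left): (row=1, col=7) -> (row=1, col=6)
  v (down): (row=1, col=6) -> (row=2, col=6)
  v (down): blocked, stay at (row=2, col=6)
  ^ (up): (row=2, col=6) -> (row=1, col=6)
Final: (row=1, col=6)

Answer: Final position: (row=1, col=6)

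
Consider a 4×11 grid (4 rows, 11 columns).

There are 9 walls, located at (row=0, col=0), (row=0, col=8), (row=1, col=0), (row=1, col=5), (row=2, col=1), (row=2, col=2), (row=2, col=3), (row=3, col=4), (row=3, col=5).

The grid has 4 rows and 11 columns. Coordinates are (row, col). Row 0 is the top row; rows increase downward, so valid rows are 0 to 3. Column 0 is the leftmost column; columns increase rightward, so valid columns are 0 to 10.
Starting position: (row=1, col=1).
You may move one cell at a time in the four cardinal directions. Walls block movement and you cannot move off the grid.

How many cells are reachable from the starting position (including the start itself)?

Answer: Reachable cells: 30

Derivation:
BFS flood-fill from (row=1, col=1):
  Distance 0: (row=1, col=1)
  Distance 1: (row=0, col=1), (row=1, col=2)
  Distance 2: (row=0, col=2), (row=1, col=3)
  Distance 3: (row=0, col=3), (row=1, col=4)
  Distance 4: (row=0, col=4), (row=2, col=4)
  Distance 5: (row=0, col=5), (row=2, col=5)
  Distance 6: (row=0, col=6), (row=2, col=6)
  Distance 7: (row=0, col=7), (row=1, col=6), (row=2, col=7), (row=3, col=6)
  Distance 8: (row=1, col=7), (row=2, col=8), (row=3, col=7)
  Distance 9: (row=1, col=8), (row=2, col=9), (row=3, col=8)
  Distance 10: (row=1, col=9), (row=2, col=10), (row=3, col=9)
  Distance 11: (row=0, col=9), (row=1, col=10), (row=3, col=10)
  Distance 12: (row=0, col=10)
Total reachable: 30 (grid has 35 open cells total)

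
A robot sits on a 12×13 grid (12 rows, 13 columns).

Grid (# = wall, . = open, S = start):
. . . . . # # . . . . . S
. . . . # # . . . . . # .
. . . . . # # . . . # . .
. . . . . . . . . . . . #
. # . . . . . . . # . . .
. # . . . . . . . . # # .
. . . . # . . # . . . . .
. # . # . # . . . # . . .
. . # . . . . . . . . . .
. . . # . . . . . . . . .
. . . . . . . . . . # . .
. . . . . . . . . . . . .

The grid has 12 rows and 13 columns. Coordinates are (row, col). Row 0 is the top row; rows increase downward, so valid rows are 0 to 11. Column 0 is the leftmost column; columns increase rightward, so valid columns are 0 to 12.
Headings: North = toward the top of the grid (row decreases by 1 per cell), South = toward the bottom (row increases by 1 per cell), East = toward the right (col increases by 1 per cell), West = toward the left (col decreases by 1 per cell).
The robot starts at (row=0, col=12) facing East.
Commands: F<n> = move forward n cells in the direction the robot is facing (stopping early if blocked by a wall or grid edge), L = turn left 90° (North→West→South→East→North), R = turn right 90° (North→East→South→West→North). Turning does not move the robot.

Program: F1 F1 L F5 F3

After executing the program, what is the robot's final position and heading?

Start: (row=0, col=12), facing East
  F1: move forward 0/1 (blocked), now at (row=0, col=12)
  F1: move forward 0/1 (blocked), now at (row=0, col=12)
  L: turn left, now facing North
  F5: move forward 0/5 (blocked), now at (row=0, col=12)
  F3: move forward 0/3 (blocked), now at (row=0, col=12)
Final: (row=0, col=12), facing North

Answer: Final position: (row=0, col=12), facing North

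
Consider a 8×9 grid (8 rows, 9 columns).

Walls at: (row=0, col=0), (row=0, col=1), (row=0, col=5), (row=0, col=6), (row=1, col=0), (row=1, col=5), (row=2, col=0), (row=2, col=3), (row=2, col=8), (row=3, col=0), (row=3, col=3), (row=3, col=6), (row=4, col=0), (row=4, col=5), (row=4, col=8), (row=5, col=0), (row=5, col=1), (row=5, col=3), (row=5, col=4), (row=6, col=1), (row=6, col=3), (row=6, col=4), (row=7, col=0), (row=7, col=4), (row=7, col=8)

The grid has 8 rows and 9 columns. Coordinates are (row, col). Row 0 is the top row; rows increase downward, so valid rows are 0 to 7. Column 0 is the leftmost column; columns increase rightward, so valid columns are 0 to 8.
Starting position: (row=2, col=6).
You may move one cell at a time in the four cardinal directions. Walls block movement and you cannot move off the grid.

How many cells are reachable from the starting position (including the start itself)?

Answer: Reachable cells: 46

Derivation:
BFS flood-fill from (row=2, col=6):
  Distance 0: (row=2, col=6)
  Distance 1: (row=1, col=6), (row=2, col=5), (row=2, col=7)
  Distance 2: (row=1, col=7), (row=2, col=4), (row=3, col=5), (row=3, col=7)
  Distance 3: (row=0, col=7), (row=1, col=4), (row=1, col=8), (row=3, col=4), (row=3, col=8), (row=4, col=7)
  Distance 4: (row=0, col=4), (row=0, col=8), (row=1, col=3), (row=4, col=4), (row=4, col=6), (row=5, col=7)
  Distance 5: (row=0, col=3), (row=1, col=2), (row=4, col=3), (row=5, col=6), (row=5, col=8), (row=6, col=7)
  Distance 6: (row=0, col=2), (row=1, col=1), (row=2, col=2), (row=4, col=2), (row=5, col=5), (row=6, col=6), (row=6, col=8), (row=7, col=7)
  Distance 7: (row=2, col=1), (row=3, col=2), (row=4, col=1), (row=5, col=2), (row=6, col=5), (row=7, col=6)
  Distance 8: (row=3, col=1), (row=6, col=2), (row=7, col=5)
  Distance 9: (row=7, col=2)
  Distance 10: (row=7, col=1), (row=7, col=3)
Total reachable: 46 (grid has 47 open cells total)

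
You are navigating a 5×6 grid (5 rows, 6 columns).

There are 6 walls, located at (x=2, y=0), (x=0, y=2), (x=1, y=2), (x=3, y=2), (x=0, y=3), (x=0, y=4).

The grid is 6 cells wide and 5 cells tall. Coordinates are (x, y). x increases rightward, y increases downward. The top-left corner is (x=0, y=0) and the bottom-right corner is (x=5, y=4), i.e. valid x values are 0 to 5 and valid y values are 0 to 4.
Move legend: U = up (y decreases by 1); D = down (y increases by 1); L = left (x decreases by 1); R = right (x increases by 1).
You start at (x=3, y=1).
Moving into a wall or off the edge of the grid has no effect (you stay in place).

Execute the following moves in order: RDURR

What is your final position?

Start: (x=3, y=1)
  R (right): (x=3, y=1) -> (x=4, y=1)
  D (down): (x=4, y=1) -> (x=4, y=2)
  U (up): (x=4, y=2) -> (x=4, y=1)
  R (right): (x=4, y=1) -> (x=5, y=1)
  R (right): blocked, stay at (x=5, y=1)
Final: (x=5, y=1)

Answer: Final position: (x=5, y=1)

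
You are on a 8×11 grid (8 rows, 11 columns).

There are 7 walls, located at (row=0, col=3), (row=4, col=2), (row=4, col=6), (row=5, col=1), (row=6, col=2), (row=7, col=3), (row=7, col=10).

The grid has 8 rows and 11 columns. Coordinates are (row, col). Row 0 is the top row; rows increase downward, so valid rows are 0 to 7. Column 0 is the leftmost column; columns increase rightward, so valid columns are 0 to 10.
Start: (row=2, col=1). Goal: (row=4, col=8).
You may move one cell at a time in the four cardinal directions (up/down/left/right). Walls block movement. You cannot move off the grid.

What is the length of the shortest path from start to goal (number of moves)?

Answer: Shortest path length: 9

Derivation:
BFS from (row=2, col=1) until reaching (row=4, col=8):
  Distance 0: (row=2, col=1)
  Distance 1: (row=1, col=1), (row=2, col=0), (row=2, col=2), (row=3, col=1)
  Distance 2: (row=0, col=1), (row=1, col=0), (row=1, col=2), (row=2, col=3), (row=3, col=0), (row=3, col=2), (row=4, col=1)
  Distance 3: (row=0, col=0), (row=0, col=2), (row=1, col=3), (row=2, col=4), (row=3, col=3), (row=4, col=0)
  Distance 4: (row=1, col=4), (row=2, col=5), (row=3, col=4), (row=4, col=3), (row=5, col=0)
  Distance 5: (row=0, col=4), (row=1, col=5), (row=2, col=6), (row=3, col=5), (row=4, col=4), (row=5, col=3), (row=6, col=0)
  Distance 6: (row=0, col=5), (row=1, col=6), (row=2, col=7), (row=3, col=6), (row=4, col=5), (row=5, col=2), (row=5, col=4), (row=6, col=1), (row=6, col=3), (row=7, col=0)
  Distance 7: (row=0, col=6), (row=1, col=7), (row=2, col=8), (row=3, col=7), (row=5, col=5), (row=6, col=4), (row=7, col=1)
  Distance 8: (row=0, col=7), (row=1, col=8), (row=2, col=9), (row=3, col=8), (row=4, col=7), (row=5, col=6), (row=6, col=5), (row=7, col=2), (row=7, col=4)
  Distance 9: (row=0, col=8), (row=1, col=9), (row=2, col=10), (row=3, col=9), (row=4, col=8), (row=5, col=7), (row=6, col=6), (row=7, col=5)  <- goal reached here
One shortest path (9 moves): (row=2, col=1) -> (row=2, col=2) -> (row=2, col=3) -> (row=2, col=4) -> (row=2, col=5) -> (row=2, col=6) -> (row=2, col=7) -> (row=2, col=8) -> (row=3, col=8) -> (row=4, col=8)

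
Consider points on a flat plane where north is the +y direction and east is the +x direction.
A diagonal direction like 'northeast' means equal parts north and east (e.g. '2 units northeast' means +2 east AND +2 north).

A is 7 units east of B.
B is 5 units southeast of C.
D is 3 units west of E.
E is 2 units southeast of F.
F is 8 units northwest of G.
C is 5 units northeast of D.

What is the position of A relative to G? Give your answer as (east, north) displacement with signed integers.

Answer: A is at (east=8, north=6) relative to G.

Derivation:
Place G at the origin (east=0, north=0).
  F is 8 units northwest of G: delta (east=-8, north=+8); F at (east=-8, north=8).
  E is 2 units southeast of F: delta (east=+2, north=-2); E at (east=-6, north=6).
  D is 3 units west of E: delta (east=-3, north=+0); D at (east=-9, north=6).
  C is 5 units northeast of D: delta (east=+5, north=+5); C at (east=-4, north=11).
  B is 5 units southeast of C: delta (east=+5, north=-5); B at (east=1, north=6).
  A is 7 units east of B: delta (east=+7, north=+0); A at (east=8, north=6).
Therefore A relative to G: (east=8, north=6).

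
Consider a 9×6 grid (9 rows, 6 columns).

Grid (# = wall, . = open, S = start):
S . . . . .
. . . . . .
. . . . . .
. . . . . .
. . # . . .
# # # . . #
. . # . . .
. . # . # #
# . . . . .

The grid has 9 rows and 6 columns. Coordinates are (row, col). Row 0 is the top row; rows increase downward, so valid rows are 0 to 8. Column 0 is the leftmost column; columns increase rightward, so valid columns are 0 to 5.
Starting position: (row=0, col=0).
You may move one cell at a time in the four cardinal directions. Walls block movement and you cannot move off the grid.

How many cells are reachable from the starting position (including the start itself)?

BFS flood-fill from (row=0, col=0):
  Distance 0: (row=0, col=0)
  Distance 1: (row=0, col=1), (row=1, col=0)
  Distance 2: (row=0, col=2), (row=1, col=1), (row=2, col=0)
  Distance 3: (row=0, col=3), (row=1, col=2), (row=2, col=1), (row=3, col=0)
  Distance 4: (row=0, col=4), (row=1, col=3), (row=2, col=2), (row=3, col=1), (row=4, col=0)
  Distance 5: (row=0, col=5), (row=1, col=4), (row=2, col=3), (row=3, col=2), (row=4, col=1)
  Distance 6: (row=1, col=5), (row=2, col=4), (row=3, col=3)
  Distance 7: (row=2, col=5), (row=3, col=4), (row=4, col=3)
  Distance 8: (row=3, col=5), (row=4, col=4), (row=5, col=3)
  Distance 9: (row=4, col=5), (row=5, col=4), (row=6, col=3)
  Distance 10: (row=6, col=4), (row=7, col=3)
  Distance 11: (row=6, col=5), (row=8, col=3)
  Distance 12: (row=8, col=2), (row=8, col=4)
  Distance 13: (row=8, col=1), (row=8, col=5)
  Distance 14: (row=7, col=1)
  Distance 15: (row=6, col=1), (row=7, col=0)
  Distance 16: (row=6, col=0)
Total reachable: 44 (grid has 44 open cells total)

Answer: Reachable cells: 44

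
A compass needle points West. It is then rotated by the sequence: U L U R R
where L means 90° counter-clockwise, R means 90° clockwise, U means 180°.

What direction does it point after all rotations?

Start: West
  U (U-turn (180°)) -> East
  L (left (90° counter-clockwise)) -> North
  U (U-turn (180°)) -> South
  R (right (90° clockwise)) -> West
  R (right (90° clockwise)) -> North
Final: North

Answer: Final heading: North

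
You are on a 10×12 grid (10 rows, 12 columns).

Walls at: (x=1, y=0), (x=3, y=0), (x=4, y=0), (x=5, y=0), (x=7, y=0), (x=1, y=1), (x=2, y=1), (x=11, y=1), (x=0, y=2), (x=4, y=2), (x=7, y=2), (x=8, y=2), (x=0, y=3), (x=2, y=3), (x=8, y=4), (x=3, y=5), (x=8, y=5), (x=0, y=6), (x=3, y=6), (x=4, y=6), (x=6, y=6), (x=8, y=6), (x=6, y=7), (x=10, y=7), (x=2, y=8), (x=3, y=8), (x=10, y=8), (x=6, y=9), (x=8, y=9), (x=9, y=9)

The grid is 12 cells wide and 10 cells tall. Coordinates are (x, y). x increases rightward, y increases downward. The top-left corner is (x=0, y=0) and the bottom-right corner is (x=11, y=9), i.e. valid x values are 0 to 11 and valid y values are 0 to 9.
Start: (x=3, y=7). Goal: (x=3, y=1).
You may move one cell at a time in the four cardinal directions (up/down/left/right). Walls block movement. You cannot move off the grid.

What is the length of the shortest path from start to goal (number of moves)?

BFS from (x=3, y=7) until reaching (x=3, y=1):
  Distance 0: (x=3, y=7)
  Distance 1: (x=2, y=7), (x=4, y=7)
  Distance 2: (x=2, y=6), (x=1, y=7), (x=5, y=7), (x=4, y=8)
  Distance 3: (x=2, y=5), (x=1, y=6), (x=5, y=6), (x=0, y=7), (x=1, y=8), (x=5, y=8), (x=4, y=9)
  Distance 4: (x=2, y=4), (x=1, y=5), (x=5, y=5), (x=0, y=8), (x=6, y=8), (x=1, y=9), (x=3, y=9), (x=5, y=9)
  Distance 5: (x=1, y=4), (x=3, y=4), (x=5, y=4), (x=0, y=5), (x=4, y=5), (x=6, y=5), (x=7, y=8), (x=0, y=9), (x=2, y=9)
  Distance 6: (x=1, y=3), (x=3, y=3), (x=5, y=3), (x=0, y=4), (x=4, y=4), (x=6, y=4), (x=7, y=5), (x=7, y=7), (x=8, y=8), (x=7, y=9)
  Distance 7: (x=1, y=2), (x=3, y=2), (x=5, y=2), (x=4, y=3), (x=6, y=3), (x=7, y=4), (x=7, y=6), (x=8, y=7), (x=9, y=8)
  Distance 8: (x=3, y=1), (x=5, y=1), (x=2, y=2), (x=6, y=2), (x=7, y=3), (x=9, y=7)  <- goal reached here
One shortest path (8 moves): (x=3, y=7) -> (x=2, y=7) -> (x=2, y=6) -> (x=2, y=5) -> (x=2, y=4) -> (x=3, y=4) -> (x=3, y=3) -> (x=3, y=2) -> (x=3, y=1)

Answer: Shortest path length: 8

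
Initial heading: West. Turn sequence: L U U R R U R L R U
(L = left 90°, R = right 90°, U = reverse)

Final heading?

Answer: Final heading: East

Derivation:
Start: West
  L (left (90° counter-clockwise)) -> South
  U (U-turn (180°)) -> North
  U (U-turn (180°)) -> South
  R (right (90° clockwise)) -> West
  R (right (90° clockwise)) -> North
  U (U-turn (180°)) -> South
  R (right (90° clockwise)) -> West
  L (left (90° counter-clockwise)) -> South
  R (right (90° clockwise)) -> West
  U (U-turn (180°)) -> East
Final: East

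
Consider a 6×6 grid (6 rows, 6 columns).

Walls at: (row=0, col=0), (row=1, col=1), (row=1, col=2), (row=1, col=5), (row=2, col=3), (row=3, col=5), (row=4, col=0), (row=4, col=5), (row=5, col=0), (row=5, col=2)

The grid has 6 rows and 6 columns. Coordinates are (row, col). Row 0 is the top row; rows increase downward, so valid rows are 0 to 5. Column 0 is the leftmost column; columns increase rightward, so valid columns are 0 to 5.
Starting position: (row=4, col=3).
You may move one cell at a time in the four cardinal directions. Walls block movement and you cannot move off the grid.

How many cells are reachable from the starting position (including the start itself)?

BFS flood-fill from (row=4, col=3):
  Distance 0: (row=4, col=3)
  Distance 1: (row=3, col=3), (row=4, col=2), (row=4, col=4), (row=5, col=3)
  Distance 2: (row=3, col=2), (row=3, col=4), (row=4, col=1), (row=5, col=4)
  Distance 3: (row=2, col=2), (row=2, col=4), (row=3, col=1), (row=5, col=1), (row=5, col=5)
  Distance 4: (row=1, col=4), (row=2, col=1), (row=2, col=5), (row=3, col=0)
  Distance 5: (row=0, col=4), (row=1, col=3), (row=2, col=0)
  Distance 6: (row=0, col=3), (row=0, col=5), (row=1, col=0)
  Distance 7: (row=0, col=2)
  Distance 8: (row=0, col=1)
Total reachable: 26 (grid has 26 open cells total)

Answer: Reachable cells: 26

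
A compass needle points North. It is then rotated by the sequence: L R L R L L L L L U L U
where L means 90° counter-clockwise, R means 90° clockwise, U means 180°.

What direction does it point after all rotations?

Answer: Final heading: South

Derivation:
Start: North
  L (left (90° counter-clockwise)) -> West
  R (right (90° clockwise)) -> North
  L (left (90° counter-clockwise)) -> West
  R (right (90° clockwise)) -> North
  L (left (90° counter-clockwise)) -> West
  L (left (90° counter-clockwise)) -> South
  L (left (90° counter-clockwise)) -> East
  L (left (90° counter-clockwise)) -> North
  L (left (90° counter-clockwise)) -> West
  U (U-turn (180°)) -> East
  L (left (90° counter-clockwise)) -> North
  U (U-turn (180°)) -> South
Final: South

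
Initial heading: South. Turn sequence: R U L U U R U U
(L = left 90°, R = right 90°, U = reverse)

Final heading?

Answer: Final heading: East

Derivation:
Start: South
  R (right (90° clockwise)) -> West
  U (U-turn (180°)) -> East
  L (left (90° counter-clockwise)) -> North
  U (U-turn (180°)) -> South
  U (U-turn (180°)) -> North
  R (right (90° clockwise)) -> East
  U (U-turn (180°)) -> West
  U (U-turn (180°)) -> East
Final: East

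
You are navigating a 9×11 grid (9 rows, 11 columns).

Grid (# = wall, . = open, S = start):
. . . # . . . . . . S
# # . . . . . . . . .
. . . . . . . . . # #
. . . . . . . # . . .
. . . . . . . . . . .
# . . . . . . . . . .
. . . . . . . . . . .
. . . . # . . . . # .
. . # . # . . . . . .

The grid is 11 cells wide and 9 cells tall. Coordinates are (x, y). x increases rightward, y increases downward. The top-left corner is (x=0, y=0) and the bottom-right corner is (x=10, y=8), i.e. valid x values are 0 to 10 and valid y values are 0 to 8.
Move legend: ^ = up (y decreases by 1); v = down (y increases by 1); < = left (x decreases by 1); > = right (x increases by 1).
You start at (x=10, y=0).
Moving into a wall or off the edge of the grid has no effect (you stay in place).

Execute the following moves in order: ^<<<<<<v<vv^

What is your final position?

Start: (x=10, y=0)
  ^ (up): blocked, stay at (x=10, y=0)
  < (left): (x=10, y=0) -> (x=9, y=0)
  < (left): (x=9, y=0) -> (x=8, y=0)
  < (left): (x=8, y=0) -> (x=7, y=0)
  < (left): (x=7, y=0) -> (x=6, y=0)
  < (left): (x=6, y=0) -> (x=5, y=0)
  < (left): (x=5, y=0) -> (x=4, y=0)
  v (down): (x=4, y=0) -> (x=4, y=1)
  < (left): (x=4, y=1) -> (x=3, y=1)
  v (down): (x=3, y=1) -> (x=3, y=2)
  v (down): (x=3, y=2) -> (x=3, y=3)
  ^ (up): (x=3, y=3) -> (x=3, y=2)
Final: (x=3, y=2)

Answer: Final position: (x=3, y=2)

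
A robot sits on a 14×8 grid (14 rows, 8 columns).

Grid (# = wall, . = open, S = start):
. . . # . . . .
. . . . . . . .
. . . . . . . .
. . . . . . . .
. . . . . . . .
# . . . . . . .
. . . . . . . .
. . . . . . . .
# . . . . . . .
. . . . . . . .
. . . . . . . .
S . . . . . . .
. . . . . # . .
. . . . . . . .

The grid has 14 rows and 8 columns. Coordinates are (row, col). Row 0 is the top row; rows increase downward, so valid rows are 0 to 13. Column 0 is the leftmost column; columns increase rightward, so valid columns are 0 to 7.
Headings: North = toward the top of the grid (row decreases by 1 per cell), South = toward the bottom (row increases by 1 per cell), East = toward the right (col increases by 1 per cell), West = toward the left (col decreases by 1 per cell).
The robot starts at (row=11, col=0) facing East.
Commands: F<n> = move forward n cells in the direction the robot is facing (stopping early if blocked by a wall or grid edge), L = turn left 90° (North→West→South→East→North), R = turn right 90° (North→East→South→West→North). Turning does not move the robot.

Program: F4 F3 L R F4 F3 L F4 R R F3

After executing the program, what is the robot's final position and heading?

Start: (row=11, col=0), facing East
  F4: move forward 4, now at (row=11, col=4)
  F3: move forward 3, now at (row=11, col=7)
  L: turn left, now facing North
  R: turn right, now facing East
  F4: move forward 0/4 (blocked), now at (row=11, col=7)
  F3: move forward 0/3 (blocked), now at (row=11, col=7)
  L: turn left, now facing North
  F4: move forward 4, now at (row=7, col=7)
  R: turn right, now facing East
  R: turn right, now facing South
  F3: move forward 3, now at (row=10, col=7)
Final: (row=10, col=7), facing South

Answer: Final position: (row=10, col=7), facing South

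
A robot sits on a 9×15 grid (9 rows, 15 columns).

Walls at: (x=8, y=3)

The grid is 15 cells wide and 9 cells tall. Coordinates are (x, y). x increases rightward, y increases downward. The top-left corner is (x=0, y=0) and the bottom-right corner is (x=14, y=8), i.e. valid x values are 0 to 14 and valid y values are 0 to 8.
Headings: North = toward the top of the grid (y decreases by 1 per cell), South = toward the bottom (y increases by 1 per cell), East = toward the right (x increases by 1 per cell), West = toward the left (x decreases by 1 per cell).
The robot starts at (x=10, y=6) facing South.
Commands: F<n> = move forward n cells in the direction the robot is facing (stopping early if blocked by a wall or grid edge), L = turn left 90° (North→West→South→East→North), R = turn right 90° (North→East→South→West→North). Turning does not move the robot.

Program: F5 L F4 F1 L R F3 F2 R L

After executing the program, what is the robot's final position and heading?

Answer: Final position: (x=14, y=8), facing East

Derivation:
Start: (x=10, y=6), facing South
  F5: move forward 2/5 (blocked), now at (x=10, y=8)
  L: turn left, now facing East
  F4: move forward 4, now at (x=14, y=8)
  F1: move forward 0/1 (blocked), now at (x=14, y=8)
  L: turn left, now facing North
  R: turn right, now facing East
  F3: move forward 0/3 (blocked), now at (x=14, y=8)
  F2: move forward 0/2 (blocked), now at (x=14, y=8)
  R: turn right, now facing South
  L: turn left, now facing East
Final: (x=14, y=8), facing East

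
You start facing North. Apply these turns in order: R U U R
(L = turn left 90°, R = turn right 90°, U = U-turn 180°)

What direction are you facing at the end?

Answer: Final heading: South

Derivation:
Start: North
  R (right (90° clockwise)) -> East
  U (U-turn (180°)) -> West
  U (U-turn (180°)) -> East
  R (right (90° clockwise)) -> South
Final: South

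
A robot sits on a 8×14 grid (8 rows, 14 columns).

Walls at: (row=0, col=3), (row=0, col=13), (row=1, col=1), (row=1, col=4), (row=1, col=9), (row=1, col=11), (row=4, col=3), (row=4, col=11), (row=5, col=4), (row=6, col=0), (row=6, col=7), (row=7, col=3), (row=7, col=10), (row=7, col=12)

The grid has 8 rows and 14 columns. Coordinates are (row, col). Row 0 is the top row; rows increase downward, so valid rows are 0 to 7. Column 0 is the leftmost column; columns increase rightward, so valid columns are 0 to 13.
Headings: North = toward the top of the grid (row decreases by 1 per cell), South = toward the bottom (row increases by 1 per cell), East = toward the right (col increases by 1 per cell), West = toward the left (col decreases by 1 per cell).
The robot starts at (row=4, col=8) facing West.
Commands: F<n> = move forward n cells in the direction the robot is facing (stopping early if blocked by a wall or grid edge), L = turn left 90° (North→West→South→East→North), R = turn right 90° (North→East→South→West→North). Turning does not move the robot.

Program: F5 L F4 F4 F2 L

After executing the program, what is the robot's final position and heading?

Start: (row=4, col=8), facing West
  F5: move forward 4/5 (blocked), now at (row=4, col=4)
  L: turn left, now facing South
  F4: move forward 0/4 (blocked), now at (row=4, col=4)
  F4: move forward 0/4 (blocked), now at (row=4, col=4)
  F2: move forward 0/2 (blocked), now at (row=4, col=4)
  L: turn left, now facing East
Final: (row=4, col=4), facing East

Answer: Final position: (row=4, col=4), facing East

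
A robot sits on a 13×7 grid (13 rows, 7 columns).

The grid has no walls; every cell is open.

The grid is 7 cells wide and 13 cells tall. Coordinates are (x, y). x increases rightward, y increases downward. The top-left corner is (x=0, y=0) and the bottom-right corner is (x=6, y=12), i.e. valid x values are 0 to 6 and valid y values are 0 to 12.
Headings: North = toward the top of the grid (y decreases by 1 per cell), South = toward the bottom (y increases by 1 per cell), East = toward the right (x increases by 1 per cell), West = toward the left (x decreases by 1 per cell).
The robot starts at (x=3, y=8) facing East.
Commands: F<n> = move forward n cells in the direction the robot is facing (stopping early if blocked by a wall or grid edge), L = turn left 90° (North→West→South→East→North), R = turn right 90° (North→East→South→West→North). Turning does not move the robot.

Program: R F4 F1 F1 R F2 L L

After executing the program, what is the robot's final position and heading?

Answer: Final position: (x=1, y=12), facing East

Derivation:
Start: (x=3, y=8), facing East
  R: turn right, now facing South
  F4: move forward 4, now at (x=3, y=12)
  F1: move forward 0/1 (blocked), now at (x=3, y=12)
  F1: move forward 0/1 (blocked), now at (x=3, y=12)
  R: turn right, now facing West
  F2: move forward 2, now at (x=1, y=12)
  L: turn left, now facing South
  L: turn left, now facing East
Final: (x=1, y=12), facing East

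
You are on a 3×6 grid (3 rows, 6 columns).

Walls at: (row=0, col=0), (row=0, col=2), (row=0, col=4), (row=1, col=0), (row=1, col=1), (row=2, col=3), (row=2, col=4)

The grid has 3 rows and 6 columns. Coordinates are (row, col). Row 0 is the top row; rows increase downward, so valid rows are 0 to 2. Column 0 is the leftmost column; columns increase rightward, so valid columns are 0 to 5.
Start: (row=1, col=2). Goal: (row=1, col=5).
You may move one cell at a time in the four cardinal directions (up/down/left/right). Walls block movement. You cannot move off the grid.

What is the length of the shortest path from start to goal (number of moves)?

BFS from (row=1, col=2) until reaching (row=1, col=5):
  Distance 0: (row=1, col=2)
  Distance 1: (row=1, col=3), (row=2, col=2)
  Distance 2: (row=0, col=3), (row=1, col=4), (row=2, col=1)
  Distance 3: (row=1, col=5), (row=2, col=0)  <- goal reached here
One shortest path (3 moves): (row=1, col=2) -> (row=1, col=3) -> (row=1, col=4) -> (row=1, col=5)

Answer: Shortest path length: 3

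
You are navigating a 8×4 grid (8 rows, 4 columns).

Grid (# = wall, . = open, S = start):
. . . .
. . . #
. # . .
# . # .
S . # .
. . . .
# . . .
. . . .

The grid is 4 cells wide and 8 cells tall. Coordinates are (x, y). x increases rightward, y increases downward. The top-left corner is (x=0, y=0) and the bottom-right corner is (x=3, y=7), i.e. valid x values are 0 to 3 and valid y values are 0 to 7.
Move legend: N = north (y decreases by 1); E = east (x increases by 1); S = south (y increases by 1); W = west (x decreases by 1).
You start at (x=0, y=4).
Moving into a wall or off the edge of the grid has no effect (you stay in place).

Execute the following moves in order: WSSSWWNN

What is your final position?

Start: (x=0, y=4)
  W (west): blocked, stay at (x=0, y=4)
  S (south): (x=0, y=4) -> (x=0, y=5)
  S (south): blocked, stay at (x=0, y=5)
  S (south): blocked, stay at (x=0, y=5)
  W (west): blocked, stay at (x=0, y=5)
  W (west): blocked, stay at (x=0, y=5)
  N (north): (x=0, y=5) -> (x=0, y=4)
  N (north): blocked, stay at (x=0, y=4)
Final: (x=0, y=4)

Answer: Final position: (x=0, y=4)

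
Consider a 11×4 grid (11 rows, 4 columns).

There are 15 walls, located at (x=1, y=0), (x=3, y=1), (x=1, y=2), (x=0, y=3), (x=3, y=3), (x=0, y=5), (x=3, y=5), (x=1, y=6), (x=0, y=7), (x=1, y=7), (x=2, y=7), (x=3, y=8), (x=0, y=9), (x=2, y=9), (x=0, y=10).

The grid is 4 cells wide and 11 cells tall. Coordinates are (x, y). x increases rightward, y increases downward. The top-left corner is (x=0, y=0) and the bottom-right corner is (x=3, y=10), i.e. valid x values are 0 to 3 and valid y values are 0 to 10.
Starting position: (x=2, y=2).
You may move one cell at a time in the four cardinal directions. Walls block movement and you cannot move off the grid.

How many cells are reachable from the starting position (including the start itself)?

Answer: Reachable cells: 20

Derivation:
BFS flood-fill from (x=2, y=2):
  Distance 0: (x=2, y=2)
  Distance 1: (x=2, y=1), (x=3, y=2), (x=2, y=3)
  Distance 2: (x=2, y=0), (x=1, y=1), (x=1, y=3), (x=2, y=4)
  Distance 3: (x=3, y=0), (x=0, y=1), (x=1, y=4), (x=3, y=4), (x=2, y=5)
  Distance 4: (x=0, y=0), (x=0, y=2), (x=0, y=4), (x=1, y=5), (x=2, y=6)
  Distance 5: (x=3, y=6)
  Distance 6: (x=3, y=7)
Total reachable: 20 (grid has 29 open cells total)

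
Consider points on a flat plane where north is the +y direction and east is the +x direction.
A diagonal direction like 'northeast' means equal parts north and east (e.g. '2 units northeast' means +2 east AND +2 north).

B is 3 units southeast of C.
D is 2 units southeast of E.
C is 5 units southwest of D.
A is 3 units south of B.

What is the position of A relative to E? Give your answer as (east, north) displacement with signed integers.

Place E at the origin (east=0, north=0).
  D is 2 units southeast of E: delta (east=+2, north=-2); D at (east=2, north=-2).
  C is 5 units southwest of D: delta (east=-5, north=-5); C at (east=-3, north=-7).
  B is 3 units southeast of C: delta (east=+3, north=-3); B at (east=0, north=-10).
  A is 3 units south of B: delta (east=+0, north=-3); A at (east=0, north=-13).
Therefore A relative to E: (east=0, north=-13).

Answer: A is at (east=0, north=-13) relative to E.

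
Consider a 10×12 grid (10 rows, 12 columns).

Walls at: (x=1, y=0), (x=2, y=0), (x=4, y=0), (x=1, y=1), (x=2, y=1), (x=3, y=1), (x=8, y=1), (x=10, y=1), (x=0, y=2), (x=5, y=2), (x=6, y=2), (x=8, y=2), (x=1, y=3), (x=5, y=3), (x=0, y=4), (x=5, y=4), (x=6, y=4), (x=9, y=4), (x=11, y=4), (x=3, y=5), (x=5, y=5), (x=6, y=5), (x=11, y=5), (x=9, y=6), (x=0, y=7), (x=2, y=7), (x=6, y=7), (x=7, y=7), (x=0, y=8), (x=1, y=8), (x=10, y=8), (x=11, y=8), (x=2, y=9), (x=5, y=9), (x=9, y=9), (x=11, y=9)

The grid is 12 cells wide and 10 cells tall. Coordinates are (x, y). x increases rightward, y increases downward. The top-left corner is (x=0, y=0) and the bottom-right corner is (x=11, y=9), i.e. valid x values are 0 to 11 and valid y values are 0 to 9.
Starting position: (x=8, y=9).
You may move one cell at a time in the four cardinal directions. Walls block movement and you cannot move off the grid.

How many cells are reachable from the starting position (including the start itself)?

BFS flood-fill from (x=8, y=9):
  Distance 0: (x=8, y=9)
  Distance 1: (x=8, y=8), (x=7, y=9)
  Distance 2: (x=8, y=7), (x=7, y=8), (x=9, y=8), (x=6, y=9)
  Distance 3: (x=8, y=6), (x=9, y=7), (x=6, y=8)
  Distance 4: (x=8, y=5), (x=7, y=6), (x=10, y=7), (x=5, y=8)
  Distance 5: (x=8, y=4), (x=7, y=5), (x=9, y=5), (x=6, y=6), (x=10, y=6), (x=5, y=7), (x=11, y=7), (x=4, y=8)
  Distance 6: (x=8, y=3), (x=7, y=4), (x=10, y=5), (x=5, y=6), (x=11, y=6), (x=4, y=7), (x=3, y=8), (x=4, y=9)
  Distance 7: (x=7, y=3), (x=9, y=3), (x=10, y=4), (x=4, y=6), (x=3, y=7), (x=2, y=8), (x=3, y=9)
  Distance 8: (x=7, y=2), (x=9, y=2), (x=6, y=3), (x=10, y=3), (x=4, y=5), (x=3, y=6)
  Distance 9: (x=7, y=1), (x=9, y=1), (x=10, y=2), (x=11, y=3), (x=4, y=4), (x=2, y=6)
  Distance 10: (x=7, y=0), (x=9, y=0), (x=6, y=1), (x=11, y=2), (x=4, y=3), (x=3, y=4), (x=2, y=5), (x=1, y=6)
  Distance 11: (x=6, y=0), (x=8, y=0), (x=10, y=0), (x=5, y=1), (x=11, y=1), (x=4, y=2), (x=3, y=3), (x=2, y=4), (x=1, y=5), (x=0, y=6), (x=1, y=7)
  Distance 12: (x=5, y=0), (x=11, y=0), (x=4, y=1), (x=3, y=2), (x=2, y=3), (x=1, y=4), (x=0, y=5)
  Distance 13: (x=2, y=2)
  Distance 14: (x=1, y=2)
Total reachable: 77 (grid has 84 open cells total)

Answer: Reachable cells: 77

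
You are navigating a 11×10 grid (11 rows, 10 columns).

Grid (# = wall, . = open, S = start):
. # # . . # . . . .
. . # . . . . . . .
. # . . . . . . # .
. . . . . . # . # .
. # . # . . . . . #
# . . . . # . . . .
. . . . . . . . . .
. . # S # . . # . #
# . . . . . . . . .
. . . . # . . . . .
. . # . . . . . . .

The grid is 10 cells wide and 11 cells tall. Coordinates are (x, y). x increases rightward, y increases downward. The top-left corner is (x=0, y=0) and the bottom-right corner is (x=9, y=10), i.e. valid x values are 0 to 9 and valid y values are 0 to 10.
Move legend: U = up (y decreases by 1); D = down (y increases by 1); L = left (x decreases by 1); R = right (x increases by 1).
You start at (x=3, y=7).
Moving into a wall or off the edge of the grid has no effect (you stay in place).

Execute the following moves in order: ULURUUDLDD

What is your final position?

Answer: Final position: (x=2, y=6)

Derivation:
Start: (x=3, y=7)
  U (up): (x=3, y=7) -> (x=3, y=6)
  L (left): (x=3, y=6) -> (x=2, y=6)
  U (up): (x=2, y=6) -> (x=2, y=5)
  R (right): (x=2, y=5) -> (x=3, y=5)
  U (up): blocked, stay at (x=3, y=5)
  U (up): blocked, stay at (x=3, y=5)
  D (down): (x=3, y=5) -> (x=3, y=6)
  L (left): (x=3, y=6) -> (x=2, y=6)
  D (down): blocked, stay at (x=2, y=6)
  D (down): blocked, stay at (x=2, y=6)
Final: (x=2, y=6)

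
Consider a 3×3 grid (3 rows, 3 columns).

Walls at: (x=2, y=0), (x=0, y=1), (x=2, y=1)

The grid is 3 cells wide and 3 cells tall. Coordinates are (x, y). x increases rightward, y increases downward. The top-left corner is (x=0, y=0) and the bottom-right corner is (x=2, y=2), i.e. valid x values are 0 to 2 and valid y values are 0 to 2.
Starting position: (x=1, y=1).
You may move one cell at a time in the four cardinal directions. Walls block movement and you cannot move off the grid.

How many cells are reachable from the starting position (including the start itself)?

Answer: Reachable cells: 6

Derivation:
BFS flood-fill from (x=1, y=1):
  Distance 0: (x=1, y=1)
  Distance 1: (x=1, y=0), (x=1, y=2)
  Distance 2: (x=0, y=0), (x=0, y=2), (x=2, y=2)
Total reachable: 6 (grid has 6 open cells total)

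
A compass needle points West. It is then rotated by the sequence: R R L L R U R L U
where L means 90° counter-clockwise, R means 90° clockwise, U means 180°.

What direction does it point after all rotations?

Start: West
  R (right (90° clockwise)) -> North
  R (right (90° clockwise)) -> East
  L (left (90° counter-clockwise)) -> North
  L (left (90° counter-clockwise)) -> West
  R (right (90° clockwise)) -> North
  U (U-turn (180°)) -> South
  R (right (90° clockwise)) -> West
  L (left (90° counter-clockwise)) -> South
  U (U-turn (180°)) -> North
Final: North

Answer: Final heading: North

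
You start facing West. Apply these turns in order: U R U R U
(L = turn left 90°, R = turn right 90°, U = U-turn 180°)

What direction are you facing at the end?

Answer: Final heading: West

Derivation:
Start: West
  U (U-turn (180°)) -> East
  R (right (90° clockwise)) -> South
  U (U-turn (180°)) -> North
  R (right (90° clockwise)) -> East
  U (U-turn (180°)) -> West
Final: West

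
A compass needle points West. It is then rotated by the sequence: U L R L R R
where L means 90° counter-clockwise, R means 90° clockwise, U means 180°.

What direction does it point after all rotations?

Start: West
  U (U-turn (180°)) -> East
  L (left (90° counter-clockwise)) -> North
  R (right (90° clockwise)) -> East
  L (left (90° counter-clockwise)) -> North
  R (right (90° clockwise)) -> East
  R (right (90° clockwise)) -> South
Final: South

Answer: Final heading: South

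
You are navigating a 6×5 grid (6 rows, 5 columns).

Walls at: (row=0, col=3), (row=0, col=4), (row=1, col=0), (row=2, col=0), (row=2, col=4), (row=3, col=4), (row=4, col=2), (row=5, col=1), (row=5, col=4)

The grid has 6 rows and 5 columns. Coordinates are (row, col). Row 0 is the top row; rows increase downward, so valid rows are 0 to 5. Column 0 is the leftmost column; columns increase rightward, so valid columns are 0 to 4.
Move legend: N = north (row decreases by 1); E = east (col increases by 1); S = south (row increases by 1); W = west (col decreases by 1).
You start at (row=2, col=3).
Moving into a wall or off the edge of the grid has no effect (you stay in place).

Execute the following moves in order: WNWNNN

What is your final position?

Answer: Final position: (row=0, col=1)

Derivation:
Start: (row=2, col=3)
  W (west): (row=2, col=3) -> (row=2, col=2)
  N (north): (row=2, col=2) -> (row=1, col=2)
  W (west): (row=1, col=2) -> (row=1, col=1)
  N (north): (row=1, col=1) -> (row=0, col=1)
  N (north): blocked, stay at (row=0, col=1)
  N (north): blocked, stay at (row=0, col=1)
Final: (row=0, col=1)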